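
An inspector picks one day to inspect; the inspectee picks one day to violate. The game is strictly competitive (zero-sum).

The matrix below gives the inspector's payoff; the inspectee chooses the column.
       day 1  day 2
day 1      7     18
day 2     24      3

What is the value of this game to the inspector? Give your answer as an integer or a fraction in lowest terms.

411/32

Row minima are 7 and 3, so the inspector's maximin is 7; column maxima are 24 and 18, so the inspectee's minimax is 18. These differ, so the equilibrium is in mixed strategies.
Let the inspector play day 1 with probability p. The inspectee is indifferent when 7p + 24(1−p) = 18p + 3(1−p), giving p = 21/32.
Let the inspectee play day 1 with probability q. The inspector is indifferent when 7q + 18(1−q) = 24q + 3(1−q), giving q = 15/32.
The value is 7·(15/32) + (18)·(17/32) = 411/32.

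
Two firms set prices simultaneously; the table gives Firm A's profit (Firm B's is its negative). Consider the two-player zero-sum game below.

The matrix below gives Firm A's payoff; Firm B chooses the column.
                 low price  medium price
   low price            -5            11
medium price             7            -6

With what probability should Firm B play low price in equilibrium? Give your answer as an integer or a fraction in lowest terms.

Row minima are -5 and -6, so Firm A's maximin is -5; column maxima are 7 and 11, so Firm B's minimax is 7. These differ, so the equilibrium is in mixed strategies.
Let Firm B play low price with probability q. Firm A is indifferent when −5q + 11(1−q) = 7q − 6(1−q), giving q = 17/29.

17/29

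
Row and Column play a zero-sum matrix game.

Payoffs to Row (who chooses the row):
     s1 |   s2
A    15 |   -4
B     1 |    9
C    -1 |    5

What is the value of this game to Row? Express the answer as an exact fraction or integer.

Row C is strictly dominated by row B, so Row never plays it.
The remaining 2×2 game on (A, B) × (s1, s2) has no saddle point. Let Row play A with probability p; indifference gives 15p + (1−p) = −4p + 9(1−p), so p = 8/27.
Similarly Column's optimal q on s1 is 13/27, and the value is 15·(13/27) + (-4)·(14/27) = 139/27.

139/27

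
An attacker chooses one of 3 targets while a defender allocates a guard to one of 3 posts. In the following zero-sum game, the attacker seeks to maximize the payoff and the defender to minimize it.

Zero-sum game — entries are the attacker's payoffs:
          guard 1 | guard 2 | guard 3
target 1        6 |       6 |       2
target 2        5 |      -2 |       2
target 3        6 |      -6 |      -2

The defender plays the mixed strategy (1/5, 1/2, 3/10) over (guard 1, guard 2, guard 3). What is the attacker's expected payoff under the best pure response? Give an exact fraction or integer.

target 1: (6)·(1/5) + (6)·(1/2) + (2)·(3/10) = 24/5.
target 2: (5)·(1/5) + (-2)·(1/2) + (2)·(3/10) = 3/5.
target 3: (6)·(1/5) + (-6)·(1/2) + (-2)·(3/10) = -12/5.
The best pure response is target 1 with expected payoff 24/5.

24/5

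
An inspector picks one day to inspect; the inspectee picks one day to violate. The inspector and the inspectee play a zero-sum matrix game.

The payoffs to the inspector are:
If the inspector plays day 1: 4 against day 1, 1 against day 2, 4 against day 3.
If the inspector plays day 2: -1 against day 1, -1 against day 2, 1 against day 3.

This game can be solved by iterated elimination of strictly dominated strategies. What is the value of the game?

1

Column day 3 is strictly dominated by day 2 for the inspectee (1<4, -1<1); eliminate day 3.
Row day 2 is strictly dominated by row day 1 (4>-1, 1>-1); eliminate day 2.
Column day 1 is strictly dominated by day 2 for the inspectee (1<4); eliminate day 1.
Only (day 1, day 2) remains, with payoff 1.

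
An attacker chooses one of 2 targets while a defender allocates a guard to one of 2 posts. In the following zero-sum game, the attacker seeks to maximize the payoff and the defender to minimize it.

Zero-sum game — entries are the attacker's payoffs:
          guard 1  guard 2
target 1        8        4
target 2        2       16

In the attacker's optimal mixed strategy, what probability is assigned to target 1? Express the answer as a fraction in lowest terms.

Row minima are 4 and 2, so the attacker's maximin is 4; column maxima are 8 and 16, so the defender's minimax is 8. These differ, so the equilibrium is in mixed strategies.
Let the attacker play target 1 with probability p. The defender is indifferent when 8p + 2(1−p) = 4p + 16(1−p), giving p = 7/9.

7/9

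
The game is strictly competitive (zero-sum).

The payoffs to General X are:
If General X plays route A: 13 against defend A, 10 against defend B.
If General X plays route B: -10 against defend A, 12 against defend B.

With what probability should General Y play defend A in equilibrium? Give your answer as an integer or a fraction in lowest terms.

2/25

Row minima are 10 and -10, so General X's maximin is 10; column maxima are 13 and 12, so General Y's minimax is 12. These differ, so the equilibrium is in mixed strategies.
Let General Y play defend A with probability q. General X is indifferent when 13q + 10(1−q) = −10q + 12(1−q), giving q = 2/25.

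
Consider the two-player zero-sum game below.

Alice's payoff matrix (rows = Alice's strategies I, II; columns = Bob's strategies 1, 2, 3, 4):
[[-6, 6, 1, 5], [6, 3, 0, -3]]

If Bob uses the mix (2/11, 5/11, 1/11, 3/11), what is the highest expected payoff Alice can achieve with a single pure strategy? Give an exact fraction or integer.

I: (-6)·(2/11) + (6)·(5/11) + (1)·(1/11) + (5)·(3/11) = 34/11.
II: (6)·(2/11) + (3)·(5/11) + (0)·(1/11) + (-3)·(3/11) = 18/11.
The best pure response is I with expected payoff 34/11.

34/11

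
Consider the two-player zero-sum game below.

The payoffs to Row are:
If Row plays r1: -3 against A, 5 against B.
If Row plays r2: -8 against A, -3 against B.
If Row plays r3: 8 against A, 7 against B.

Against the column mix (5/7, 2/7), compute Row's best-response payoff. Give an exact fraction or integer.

r1: (-3)·(5/7) + (5)·(2/7) = -5/7.
r2: (-8)·(5/7) + (-3)·(2/7) = -46/7.
r3: (8)·(5/7) + (7)·(2/7) = 54/7.
The best pure response is r3 with expected payoff 54/7.

54/7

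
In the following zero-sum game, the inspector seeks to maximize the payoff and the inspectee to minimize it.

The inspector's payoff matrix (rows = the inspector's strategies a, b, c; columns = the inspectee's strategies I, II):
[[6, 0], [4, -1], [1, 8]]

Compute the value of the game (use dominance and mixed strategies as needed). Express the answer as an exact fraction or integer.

48/13

Row b is strictly dominated by row a, so the inspector never plays it.
The remaining 2×2 game on (a, c) × (I, II) has no saddle point. Let the inspector play a with probability p; indifference gives 6p + (1−p) = 8(1−p), so p = 7/13.
Similarly the inspectee's optimal q on I is 8/13, and the value is 6·(8/13) + (0)·(5/13) = 48/13.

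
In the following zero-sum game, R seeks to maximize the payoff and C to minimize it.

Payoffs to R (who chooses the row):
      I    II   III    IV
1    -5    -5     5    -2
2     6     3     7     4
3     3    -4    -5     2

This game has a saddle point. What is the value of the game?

3

Row minima: -5, 3, -5 → R's maximin is 3.
Column maxima: 6, 3, 7, 4 → C's minimax is 3.
They coincide at (2, II), so the value is 3.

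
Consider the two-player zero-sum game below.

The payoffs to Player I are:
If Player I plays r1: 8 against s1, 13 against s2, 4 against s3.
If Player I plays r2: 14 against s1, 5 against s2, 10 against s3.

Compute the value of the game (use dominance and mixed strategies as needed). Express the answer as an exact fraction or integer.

55/7

Column s1 is strictly dominated by s3 for Player II (it gives Player I more in every row).
The remaining 2×2 game on (r1, r2) × (s2, s3) has no saddle point. Let Player I play r1 with probability p; indifference gives 13p + 5(1−p) = 4p + 10(1−p), so p = 5/14.
Similarly Player II's optimal q on s2 is 3/7, and the value is 13·(3/7) + (4)·(4/7) = 55/7.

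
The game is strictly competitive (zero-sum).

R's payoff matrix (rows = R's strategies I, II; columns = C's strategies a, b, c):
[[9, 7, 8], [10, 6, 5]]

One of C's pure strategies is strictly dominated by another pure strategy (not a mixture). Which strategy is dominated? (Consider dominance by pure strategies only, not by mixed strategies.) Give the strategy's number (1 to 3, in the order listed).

C prefers columns that give R less. Compare a with b: 7 < 9, 6 < 10.
So b strictly dominates a for C; a is strictly dominated.

1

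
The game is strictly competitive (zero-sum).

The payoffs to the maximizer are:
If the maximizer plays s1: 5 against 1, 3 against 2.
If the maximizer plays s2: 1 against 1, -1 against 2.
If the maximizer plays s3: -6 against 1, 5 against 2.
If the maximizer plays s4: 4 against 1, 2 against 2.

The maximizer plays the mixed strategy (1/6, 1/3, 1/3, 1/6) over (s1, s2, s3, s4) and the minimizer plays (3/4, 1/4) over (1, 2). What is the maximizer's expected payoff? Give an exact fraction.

5/12

Against (3/4, 1/4), each row's expected payoff is s1: 9/2; s2: 1/2; s3: -13/4; s4: 7/2.
Taking the (1/6, 1/3, 1/3, 1/6)-weighted average: (1/6)·(9/2) + (1/3)·(1/2) + (1/3)·(-13/4) + (1/6)·(7/2) = 5/12.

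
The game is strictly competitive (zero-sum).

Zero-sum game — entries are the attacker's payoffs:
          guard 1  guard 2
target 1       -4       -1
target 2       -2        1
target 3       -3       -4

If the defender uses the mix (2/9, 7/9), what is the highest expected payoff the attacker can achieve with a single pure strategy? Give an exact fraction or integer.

target 1: (-4)·(2/9) + (-1)·(7/9) = -5/3.
target 2: (-2)·(2/9) + (1)·(7/9) = 1/3.
target 3: (-3)·(2/9) + (-4)·(7/9) = -34/9.
The best pure response is target 2 with expected payoff 1/3.

1/3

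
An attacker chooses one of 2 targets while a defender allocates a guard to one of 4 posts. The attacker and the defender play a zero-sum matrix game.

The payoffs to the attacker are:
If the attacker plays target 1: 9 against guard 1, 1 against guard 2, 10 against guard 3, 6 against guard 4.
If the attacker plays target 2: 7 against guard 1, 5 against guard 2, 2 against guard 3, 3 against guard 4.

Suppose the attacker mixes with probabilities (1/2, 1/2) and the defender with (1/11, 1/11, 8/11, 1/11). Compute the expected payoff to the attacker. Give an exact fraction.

Against (1/11, 1/11, 8/11, 1/11), each row's expected payoff is target 1: 96/11; target 2: 31/11.
Taking the (1/2, 1/2)-weighted average: (1/2)·(96/11) + (1/2)·(31/11) = 127/22.

127/22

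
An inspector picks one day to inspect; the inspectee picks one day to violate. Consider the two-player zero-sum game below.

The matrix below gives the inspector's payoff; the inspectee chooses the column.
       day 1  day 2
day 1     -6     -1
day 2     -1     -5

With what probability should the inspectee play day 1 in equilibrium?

4/9

Row minima are -6 and -5, so the inspector's maximin is -5; column maxima are -1 and -1, so the inspectee's minimax is -1. These differ, so the equilibrium is in mixed strategies.
Let the inspectee play day 1 with probability q. The inspector is indifferent when −6q − (1−q) = −q − 5(1−q), giving q = 4/9.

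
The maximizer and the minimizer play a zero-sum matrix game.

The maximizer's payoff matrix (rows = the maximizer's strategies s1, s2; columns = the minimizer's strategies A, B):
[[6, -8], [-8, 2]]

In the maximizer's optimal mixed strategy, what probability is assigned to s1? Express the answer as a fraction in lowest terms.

Row minima are -8 and -8, so the maximizer's maximin is -8; column maxima are 6 and 2, so the minimizer's minimax is 2. These differ, so the equilibrium is in mixed strategies.
Let the maximizer play s1 with probability p. The minimizer is indifferent when 6p − 8(1−p) = −8p + 2(1−p), giving p = 5/12.

5/12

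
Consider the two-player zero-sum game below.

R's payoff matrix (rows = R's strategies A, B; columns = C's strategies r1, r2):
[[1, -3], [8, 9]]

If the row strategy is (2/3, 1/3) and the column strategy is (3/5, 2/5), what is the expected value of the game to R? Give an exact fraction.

12/5

Against (3/5, 2/5), each row's expected payoff is A: -3/5; B: 42/5.
Taking the (2/3, 1/3)-weighted average: (2/3)·(-3/5) + (1/3)·(42/5) = 12/5.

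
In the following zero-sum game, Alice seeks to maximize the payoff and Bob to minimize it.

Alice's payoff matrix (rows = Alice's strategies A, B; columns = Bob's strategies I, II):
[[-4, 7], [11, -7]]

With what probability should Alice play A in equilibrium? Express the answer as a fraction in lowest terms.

Row minima are -4 and -7, so Alice's maximin is -4; column maxima are 11 and 7, so Bob's minimax is 7. These differ, so the equilibrium is in mixed strategies.
Let Alice play A with probability p. Bob is indifferent when −4p + 11(1−p) = 7p − 7(1−p), giving p = 18/29.

18/29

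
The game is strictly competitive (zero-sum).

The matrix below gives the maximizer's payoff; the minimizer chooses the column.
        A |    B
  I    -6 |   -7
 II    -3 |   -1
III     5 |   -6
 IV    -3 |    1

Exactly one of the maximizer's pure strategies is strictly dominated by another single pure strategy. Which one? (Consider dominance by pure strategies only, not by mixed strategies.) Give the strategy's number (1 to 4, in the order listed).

Compare I with II: -3 > -6, -1 > -7.
So II strictly dominates I for the maximizer; I is strictly dominated.

1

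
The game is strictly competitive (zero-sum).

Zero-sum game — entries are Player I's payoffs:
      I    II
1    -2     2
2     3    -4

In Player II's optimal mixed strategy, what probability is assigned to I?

Row minima are -2 and -4, so Player I's maximin is -2; column maxima are 3 and 2, so Player II's minimax is 2. These differ, so the equilibrium is in mixed strategies.
Let Player II play I with probability q. Player I is indifferent when −2q + 2(1−q) = 3q − 4(1−q), giving q = 6/11.

6/11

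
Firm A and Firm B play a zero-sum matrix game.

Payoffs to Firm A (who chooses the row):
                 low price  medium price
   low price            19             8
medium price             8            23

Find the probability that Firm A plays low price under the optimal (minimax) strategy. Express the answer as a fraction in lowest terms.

15/26

Row minima are 8 and 8, so Firm A's maximin is 8; column maxima are 19 and 23, so Firm B's minimax is 19. These differ, so the equilibrium is in mixed strategies.
Let Firm A play low price with probability p. Firm B is indifferent when 19p + 8(1−p) = 8p + 23(1−p), giving p = 15/26.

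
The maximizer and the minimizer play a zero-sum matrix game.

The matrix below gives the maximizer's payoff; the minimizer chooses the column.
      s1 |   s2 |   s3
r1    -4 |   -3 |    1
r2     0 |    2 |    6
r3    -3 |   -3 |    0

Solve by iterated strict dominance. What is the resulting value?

0

Row r3 is strictly dominated by row r2 (0>-3, 2>-3, 6>0); eliminate r3.
Column s3 is strictly dominated by s1 for the minimizer (-4<1, 0<6); eliminate s3.
Column s2 is strictly dominated by s1 for the minimizer (-4<-3, 0<2); eliminate s2.
Row r1 is strictly dominated by row r2 (0>-4); eliminate r1.
Only (r2, s1) remains, with payoff 0.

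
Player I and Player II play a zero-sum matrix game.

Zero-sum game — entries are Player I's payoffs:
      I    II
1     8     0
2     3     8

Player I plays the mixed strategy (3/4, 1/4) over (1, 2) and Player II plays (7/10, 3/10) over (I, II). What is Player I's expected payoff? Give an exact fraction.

Against (7/10, 3/10), each row's expected payoff is 1: 28/5; 2: 9/2.
Taking the (3/4, 1/4)-weighted average: (3/4)·(28/5) + (1/4)·(9/2) = 213/40.

213/40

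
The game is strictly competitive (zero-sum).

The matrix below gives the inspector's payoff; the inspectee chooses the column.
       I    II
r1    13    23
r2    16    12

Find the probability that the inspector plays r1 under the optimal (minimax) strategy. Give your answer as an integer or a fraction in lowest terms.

Row minima are 13 and 12, so the inspector's maximin is 13; column maxima are 16 and 23, so the inspectee's minimax is 16. These differ, so the equilibrium is in mixed strategies.
Let the inspector play r1 with probability p. The inspectee is indifferent when 13p + 16(1−p) = 23p + 12(1−p), giving p = 2/7.

2/7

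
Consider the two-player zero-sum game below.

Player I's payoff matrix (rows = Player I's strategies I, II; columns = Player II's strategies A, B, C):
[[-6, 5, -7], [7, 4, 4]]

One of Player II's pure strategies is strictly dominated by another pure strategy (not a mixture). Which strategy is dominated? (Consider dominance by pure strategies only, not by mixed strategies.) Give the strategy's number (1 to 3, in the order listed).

1

Player II prefers columns that give Player I less. Compare A with C: -7 < -6, 4 < 7.
So C strictly dominates A for Player II; A is strictly dominated.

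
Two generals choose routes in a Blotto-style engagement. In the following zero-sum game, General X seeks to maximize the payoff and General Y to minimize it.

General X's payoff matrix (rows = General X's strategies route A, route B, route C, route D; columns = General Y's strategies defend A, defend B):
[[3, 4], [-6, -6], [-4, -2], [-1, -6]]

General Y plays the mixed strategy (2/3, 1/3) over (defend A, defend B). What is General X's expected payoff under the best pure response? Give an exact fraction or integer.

route A: (3)·(2/3) + (4)·(1/3) = 10/3.
route B: (-6)·(2/3) + (-6)·(1/3) = -6.
route C: (-4)·(2/3) + (-2)·(1/3) = -10/3.
route D: (-1)·(2/3) + (-6)·(1/3) = -8/3.
The best pure response is route A with expected payoff 10/3.

10/3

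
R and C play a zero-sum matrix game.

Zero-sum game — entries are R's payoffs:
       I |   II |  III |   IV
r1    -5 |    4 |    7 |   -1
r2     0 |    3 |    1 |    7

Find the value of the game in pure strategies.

Row minima: -5, 0 → R's maximin is 0.
Column maxima: 0, 4, 7, 7 → C's minimax is 0.
They coincide at (r2, I), so the value is 0.

0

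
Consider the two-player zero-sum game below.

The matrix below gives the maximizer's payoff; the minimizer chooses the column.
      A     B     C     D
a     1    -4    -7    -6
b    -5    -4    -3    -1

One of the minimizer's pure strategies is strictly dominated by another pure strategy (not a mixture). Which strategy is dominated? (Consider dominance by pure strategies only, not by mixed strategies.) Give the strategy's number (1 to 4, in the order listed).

4

The minimizer prefers columns that give the maximizer less. Compare D with C: -7 < -6, -3 < -1.
So C strictly dominates D for the minimizer; D is strictly dominated.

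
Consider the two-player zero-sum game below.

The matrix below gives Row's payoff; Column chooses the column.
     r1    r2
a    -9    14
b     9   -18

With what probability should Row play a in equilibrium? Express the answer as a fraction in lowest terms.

27/50

Row minima are -9 and -18, so Row's maximin is -9; column maxima are 9 and 14, so Column's minimax is 9. These differ, so the equilibrium is in mixed strategies.
Let Row play a with probability p. Column is indifferent when −9p + 9(1−p) = 14p − 18(1−p), giving p = 27/50.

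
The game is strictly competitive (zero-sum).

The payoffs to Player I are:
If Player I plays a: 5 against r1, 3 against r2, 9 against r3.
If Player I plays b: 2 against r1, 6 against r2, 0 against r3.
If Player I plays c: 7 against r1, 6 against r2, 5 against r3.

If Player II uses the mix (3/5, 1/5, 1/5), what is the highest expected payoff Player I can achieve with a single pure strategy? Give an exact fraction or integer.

a: (5)·(3/5) + (3)·(1/5) + (9)·(1/5) = 27/5.
b: (2)·(3/5) + (6)·(1/5) + (0)·(1/5) = 12/5.
c: (7)·(3/5) + (6)·(1/5) + (5)·(1/5) = 32/5.
The best pure response is c with expected payoff 32/5.

32/5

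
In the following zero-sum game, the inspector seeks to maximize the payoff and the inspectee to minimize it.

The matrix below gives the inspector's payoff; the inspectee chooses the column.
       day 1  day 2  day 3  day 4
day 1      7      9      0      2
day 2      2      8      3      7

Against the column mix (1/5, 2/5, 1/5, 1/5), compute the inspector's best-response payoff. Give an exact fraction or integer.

day 1: (7)·(1/5) + (9)·(2/5) + (0)·(1/5) + (2)·(1/5) = 27/5.
day 2: (2)·(1/5) + (8)·(2/5) + (3)·(1/5) + (7)·(1/5) = 28/5.
The best pure response is day 2 with expected payoff 28/5.

28/5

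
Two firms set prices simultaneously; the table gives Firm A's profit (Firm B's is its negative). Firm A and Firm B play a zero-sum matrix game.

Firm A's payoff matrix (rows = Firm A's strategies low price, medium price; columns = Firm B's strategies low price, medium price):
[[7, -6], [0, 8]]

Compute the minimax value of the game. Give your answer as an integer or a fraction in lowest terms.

Row minima are -6 and 0, so Firm A's maximin is 0; column maxima are 7 and 8, so Firm B's minimax is 7. These differ, so the equilibrium is in mixed strategies.
Let Firm A play low price with probability p. Firm B is indifferent when 7p = −6p + 8(1−p), giving p = 8/21.
Let Firm B play low price with probability q. Firm A is indifferent when 7q − 6(1−q) = 8(1−q), giving q = 2/3.
The value is 7·(2/3) + (-6)·(1/3) = 8/3.

8/3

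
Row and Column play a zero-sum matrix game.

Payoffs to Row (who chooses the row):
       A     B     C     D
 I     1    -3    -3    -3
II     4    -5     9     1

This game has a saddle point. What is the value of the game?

-3

Row minima: -3, -5 → Row's maximin is -3.
Column maxima: 4, -3, 9, 1 → Column's minimax is -3.
They coincide at (I, B), so the value is -3.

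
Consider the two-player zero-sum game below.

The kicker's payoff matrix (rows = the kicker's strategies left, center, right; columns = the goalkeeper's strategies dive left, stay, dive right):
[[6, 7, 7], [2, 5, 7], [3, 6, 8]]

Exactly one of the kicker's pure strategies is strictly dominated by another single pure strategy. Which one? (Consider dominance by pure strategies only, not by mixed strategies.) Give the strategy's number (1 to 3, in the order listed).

2

Compare center with right: 3 > 2, 6 > 5, 8 > 7.
So right strictly dominates center for the kicker; center is strictly dominated.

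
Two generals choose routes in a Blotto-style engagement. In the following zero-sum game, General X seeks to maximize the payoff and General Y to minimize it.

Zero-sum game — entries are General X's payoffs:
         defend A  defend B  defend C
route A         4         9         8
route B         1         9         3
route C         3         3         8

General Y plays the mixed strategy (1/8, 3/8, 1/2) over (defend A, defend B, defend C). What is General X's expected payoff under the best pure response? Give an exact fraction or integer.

route A: (4)·(1/8) + (9)·(3/8) + (8)·(1/2) = 63/8.
route B: (1)·(1/8) + (9)·(3/8) + (3)·(1/2) = 5.
route C: (3)·(1/8) + (3)·(3/8) + (8)·(1/2) = 11/2.
The best pure response is route A with expected payoff 63/8.

63/8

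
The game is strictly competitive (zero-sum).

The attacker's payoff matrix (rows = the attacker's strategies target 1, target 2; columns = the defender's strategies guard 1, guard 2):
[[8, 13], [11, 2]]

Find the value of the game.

Row minima are 8 and 2, so the attacker's maximin is 8; column maxima are 11 and 13, so the defender's minimax is 11. These differ, so the equilibrium is in mixed strategies.
Let the attacker play target 1 with probability p. The defender is indifferent when 8p + 11(1−p) = 13p + 2(1−p), giving p = 9/14.
Let the defender play guard 1 with probability q. The attacker is indifferent when 8q + 13(1−q) = 11q + 2(1−q), giving q = 11/14.
The value is 8·(11/14) + (13)·(3/14) = 127/14.

127/14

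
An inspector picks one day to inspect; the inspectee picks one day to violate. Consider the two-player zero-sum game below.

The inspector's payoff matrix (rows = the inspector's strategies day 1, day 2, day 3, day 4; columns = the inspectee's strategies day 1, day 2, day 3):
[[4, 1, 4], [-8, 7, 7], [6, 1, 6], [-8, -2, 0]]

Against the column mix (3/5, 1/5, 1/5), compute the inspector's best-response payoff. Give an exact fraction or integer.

5

day 1: (4)·(3/5) + (1)·(1/5) + (4)·(1/5) = 17/5.
day 2: (-8)·(3/5) + (7)·(1/5) + (7)·(1/5) = -2.
day 3: (6)·(3/5) + (1)·(1/5) + (6)·(1/5) = 5.
day 4: (-8)·(3/5) + (-2)·(1/5) + (0)·(1/5) = -26/5.
The best pure response is day 3 with expected payoff 5.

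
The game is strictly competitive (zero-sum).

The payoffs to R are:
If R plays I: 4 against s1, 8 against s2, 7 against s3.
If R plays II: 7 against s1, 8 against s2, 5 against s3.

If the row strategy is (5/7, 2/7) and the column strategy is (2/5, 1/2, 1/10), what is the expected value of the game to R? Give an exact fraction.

461/70

Against (2/5, 1/2, 1/10), each row's expected payoff is I: 63/10; II: 73/10.
Taking the (5/7, 2/7)-weighted average: (5/7)·(63/10) + (2/7)·(73/10) = 461/70.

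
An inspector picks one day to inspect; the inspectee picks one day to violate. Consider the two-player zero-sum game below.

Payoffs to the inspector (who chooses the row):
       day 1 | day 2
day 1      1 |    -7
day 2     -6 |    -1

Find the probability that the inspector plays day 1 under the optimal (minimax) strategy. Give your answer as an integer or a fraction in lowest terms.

5/13

Row minima are -7 and -6, so the inspector's maximin is -6; column maxima are 1 and -1, so the inspectee's minimax is -1. These differ, so the equilibrium is in mixed strategies.
Let the inspector play day 1 with probability p. The inspectee is indifferent when p − 6(1−p) = −7p − (1−p), giving p = 5/13.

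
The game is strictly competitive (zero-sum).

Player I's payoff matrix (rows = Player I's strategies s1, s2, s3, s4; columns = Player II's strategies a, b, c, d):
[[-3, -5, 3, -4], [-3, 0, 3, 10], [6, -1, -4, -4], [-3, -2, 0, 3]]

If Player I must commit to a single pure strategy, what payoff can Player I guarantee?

-3

The worst-case payoff for each row is s1: -5, s2: -3, s3: -4, s4: -3.
The best of these is -3.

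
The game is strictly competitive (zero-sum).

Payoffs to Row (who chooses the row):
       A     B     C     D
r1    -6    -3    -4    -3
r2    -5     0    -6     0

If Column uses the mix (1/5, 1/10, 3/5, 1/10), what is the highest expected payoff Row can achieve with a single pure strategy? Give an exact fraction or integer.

r1: (-6)·(1/5) + (-3)·(1/10) + (-4)·(3/5) + (-3)·(1/10) = -21/5.
r2: (-5)·(1/5) + (0)·(1/10) + (-6)·(3/5) + (0)·(1/10) = -23/5.
The best pure response is r1 with expected payoff -21/5.

-21/5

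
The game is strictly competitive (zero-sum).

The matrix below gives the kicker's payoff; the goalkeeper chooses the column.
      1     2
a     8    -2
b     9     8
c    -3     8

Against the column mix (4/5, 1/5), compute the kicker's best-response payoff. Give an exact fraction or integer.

44/5

a: (8)·(4/5) + (-2)·(1/5) = 6.
b: (9)·(4/5) + (8)·(1/5) = 44/5.
c: (-3)·(4/5) + (8)·(1/5) = -4/5.
The best pure response is b with expected payoff 44/5.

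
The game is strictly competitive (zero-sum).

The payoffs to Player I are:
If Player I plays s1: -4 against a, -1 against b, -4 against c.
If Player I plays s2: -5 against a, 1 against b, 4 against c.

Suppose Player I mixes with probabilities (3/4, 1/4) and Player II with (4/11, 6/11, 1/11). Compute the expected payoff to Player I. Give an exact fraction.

-2

Against (4/11, 6/11, 1/11), each row's expected payoff is s1: -26/11; s2: -10/11.
Taking the (3/4, 1/4)-weighted average: (3/4)·(-26/11) + (1/4)·(-10/11) = -2.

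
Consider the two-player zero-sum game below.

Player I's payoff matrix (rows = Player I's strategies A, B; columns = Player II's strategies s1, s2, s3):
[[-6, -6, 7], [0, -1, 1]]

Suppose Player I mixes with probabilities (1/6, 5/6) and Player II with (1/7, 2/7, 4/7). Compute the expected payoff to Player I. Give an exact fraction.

10/21

Against (1/7, 2/7, 4/7), each row's expected payoff is A: 10/7; B: 2/7.
Taking the (1/6, 5/6)-weighted average: (1/6)·(10/7) + (5/6)·(2/7) = 10/21.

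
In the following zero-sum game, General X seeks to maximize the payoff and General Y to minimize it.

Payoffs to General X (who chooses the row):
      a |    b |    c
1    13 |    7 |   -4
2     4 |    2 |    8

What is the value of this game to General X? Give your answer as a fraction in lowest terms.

Column a is strictly dominated by b for General Y (it gives General X more in every row).
The remaining 2×2 game on (1, 2) × (b, c) has no saddle point. Let General X play 1 with probability p; indifference gives 7p + 2(1−p) = −4p + 8(1−p), so p = 6/17.
Similarly General Y's optimal q on b is 12/17, and the value is 7·(12/17) + (-4)·(5/17) = 64/17.

64/17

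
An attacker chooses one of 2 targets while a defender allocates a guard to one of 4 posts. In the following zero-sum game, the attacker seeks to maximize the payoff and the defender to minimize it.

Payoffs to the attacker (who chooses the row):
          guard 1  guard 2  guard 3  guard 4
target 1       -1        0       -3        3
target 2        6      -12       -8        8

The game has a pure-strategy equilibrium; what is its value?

-3

Row minima: -3, -12 → the attacker's maximin is -3.
Column maxima: 6, 0, -3, 8 → the defender's minimax is -3.
They coincide at (target 1, guard 3), so the value is -3.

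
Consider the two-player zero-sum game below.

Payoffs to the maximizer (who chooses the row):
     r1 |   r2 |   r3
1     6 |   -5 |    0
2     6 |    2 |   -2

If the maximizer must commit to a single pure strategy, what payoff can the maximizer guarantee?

-2

The worst-case payoff for each row is 1: -5, 2: -2.
The best of these is -2.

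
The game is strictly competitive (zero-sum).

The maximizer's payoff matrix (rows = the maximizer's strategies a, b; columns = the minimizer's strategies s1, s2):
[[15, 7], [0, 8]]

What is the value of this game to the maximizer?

Row minima are 7 and 0, so the maximizer's maximin is 7; column maxima are 15 and 8, so the minimizer's minimax is 8. These differ, so the equilibrium is in mixed strategies.
Let the maximizer play a with probability p. The minimizer is indifferent when 15p = 7p + 8(1−p), giving p = 1/2.
Let the minimizer play s1 with probability q. The maximizer is indifferent when 15q + 7(1−q) = 8(1−q), giving q = 1/16.
The value is 15·(1/16) + (7)·(15/16) = 15/2.

15/2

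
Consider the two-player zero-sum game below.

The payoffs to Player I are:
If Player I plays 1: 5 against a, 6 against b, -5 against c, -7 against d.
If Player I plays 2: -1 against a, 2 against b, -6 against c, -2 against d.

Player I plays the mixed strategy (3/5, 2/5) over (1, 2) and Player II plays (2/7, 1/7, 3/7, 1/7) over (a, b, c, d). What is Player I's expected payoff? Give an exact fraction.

-58/35

Against (2/7, 1/7, 3/7, 1/7), each row's expected payoff is 1: -6/7; 2: -20/7.
Taking the (3/5, 2/5)-weighted average: (3/5)·(-6/7) + (2/5)·(-20/7) = -58/35.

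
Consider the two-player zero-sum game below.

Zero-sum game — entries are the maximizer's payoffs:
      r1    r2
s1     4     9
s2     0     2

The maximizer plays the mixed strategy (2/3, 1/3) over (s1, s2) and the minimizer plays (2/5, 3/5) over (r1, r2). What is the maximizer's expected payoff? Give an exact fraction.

76/15

Against (2/5, 3/5), each row's expected payoff is s1: 7; s2: 6/5.
Taking the (2/3, 1/3)-weighted average: (2/3)·(7) + (1/3)·(6/5) = 76/15.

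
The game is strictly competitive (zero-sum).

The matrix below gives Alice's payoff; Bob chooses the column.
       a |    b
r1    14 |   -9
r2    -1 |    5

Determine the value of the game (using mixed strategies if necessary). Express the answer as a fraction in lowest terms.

Row minima are -9 and -1, so Alice's maximin is -1; column maxima are 14 and 5, so Bob's minimax is 5. These differ, so the equilibrium is in mixed strategies.
Let Alice play r1 with probability p. Bob is indifferent when 14p − (1−p) = −9p + 5(1−p), giving p = 6/29.
Let Bob play a with probability q. Alice is indifferent when 14q − 9(1−q) = −q + 5(1−q), giving q = 14/29.
The value is 14·(14/29) + (-9)·(15/29) = 61/29.

61/29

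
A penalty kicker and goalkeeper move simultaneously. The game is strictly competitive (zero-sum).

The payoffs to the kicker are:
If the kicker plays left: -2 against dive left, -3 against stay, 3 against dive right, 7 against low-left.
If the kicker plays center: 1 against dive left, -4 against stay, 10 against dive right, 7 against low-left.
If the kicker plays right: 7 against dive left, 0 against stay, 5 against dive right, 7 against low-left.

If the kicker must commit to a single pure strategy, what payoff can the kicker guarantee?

0

The worst-case payoff for each row is left: -3, center: -4, right: 0.
The best of these is 0.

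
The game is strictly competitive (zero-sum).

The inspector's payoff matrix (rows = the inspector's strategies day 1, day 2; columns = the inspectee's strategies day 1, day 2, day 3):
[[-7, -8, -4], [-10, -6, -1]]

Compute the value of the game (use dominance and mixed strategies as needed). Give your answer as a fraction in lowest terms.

-38/5

Column day 3 is strictly dominated by day 2 for the inspectee (it gives the inspector more in every row).
The remaining 2×2 game on (day 1, day 2) × (day 1, day 2) has no saddle point. Let the inspector play day 1 with probability p; indifference gives −7p − 10(1−p) = −8p − 6(1−p), so p = 4/5.
Similarly the inspectee's optimal q on day 1 is 2/5, and the value is -7·(2/5) + (-8)·(3/5) = -38/5.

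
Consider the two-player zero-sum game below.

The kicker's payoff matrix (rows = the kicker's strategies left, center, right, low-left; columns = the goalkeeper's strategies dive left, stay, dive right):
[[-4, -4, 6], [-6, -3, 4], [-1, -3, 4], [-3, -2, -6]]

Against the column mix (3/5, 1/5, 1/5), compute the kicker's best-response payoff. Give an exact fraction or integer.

-2/5

left: (-4)·(3/5) + (-4)·(1/5) + (6)·(1/5) = -2.
center: (-6)·(3/5) + (-3)·(1/5) + (4)·(1/5) = -17/5.
right: (-1)·(3/5) + (-3)·(1/5) + (4)·(1/5) = -2/5.
low-left: (-3)·(3/5) + (-2)·(1/5) + (-6)·(1/5) = -17/5.
The best pure response is right with expected payoff -2/5.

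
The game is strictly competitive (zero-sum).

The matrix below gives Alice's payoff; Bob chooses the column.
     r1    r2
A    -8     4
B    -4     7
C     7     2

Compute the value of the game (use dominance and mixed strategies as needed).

Row A is strictly dominated by row B, so Alice never plays it.
The remaining 2×2 game on (B, C) × (r1, r2) has no saddle point. Let Alice play B with probability p; indifference gives −4p + 7(1−p) = 7p + 2(1−p), so p = 5/16.
Similarly Bob's optimal q on r1 is 5/16, and the value is -4·(5/16) + (7)·(11/16) = 57/16.

57/16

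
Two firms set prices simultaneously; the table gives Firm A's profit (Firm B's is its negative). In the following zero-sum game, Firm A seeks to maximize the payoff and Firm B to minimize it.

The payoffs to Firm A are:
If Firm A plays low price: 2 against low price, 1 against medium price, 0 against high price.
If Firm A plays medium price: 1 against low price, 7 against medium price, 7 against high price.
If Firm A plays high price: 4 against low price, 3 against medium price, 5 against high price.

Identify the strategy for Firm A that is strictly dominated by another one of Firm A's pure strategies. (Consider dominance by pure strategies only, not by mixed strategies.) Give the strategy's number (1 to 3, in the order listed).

Compare low price with high price: 4 > 2, 3 > 1, 5 > 0.
So high price strictly dominates low price for Firm A; low price is strictly dominated.

1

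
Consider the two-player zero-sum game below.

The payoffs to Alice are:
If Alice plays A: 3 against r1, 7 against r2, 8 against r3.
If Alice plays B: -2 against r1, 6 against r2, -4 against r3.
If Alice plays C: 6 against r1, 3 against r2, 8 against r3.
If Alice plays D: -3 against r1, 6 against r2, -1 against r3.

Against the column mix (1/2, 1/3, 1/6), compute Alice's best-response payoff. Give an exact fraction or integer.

16/3

A: (3)·(1/2) + (7)·(1/3) + (8)·(1/6) = 31/6.
B: (-2)·(1/2) + (6)·(1/3) + (-4)·(1/6) = 1/3.
C: (6)·(1/2) + (3)·(1/3) + (8)·(1/6) = 16/3.
D: (-3)·(1/2) + (6)·(1/3) + (-1)·(1/6) = 1/3.
The best pure response is C with expected payoff 16/3.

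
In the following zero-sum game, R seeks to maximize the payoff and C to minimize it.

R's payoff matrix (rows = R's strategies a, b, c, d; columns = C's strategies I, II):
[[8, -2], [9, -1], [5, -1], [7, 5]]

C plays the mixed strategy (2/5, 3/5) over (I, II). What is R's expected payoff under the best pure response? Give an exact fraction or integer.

a: (8)·(2/5) + (-2)·(3/5) = 2.
b: (9)·(2/5) + (-1)·(3/5) = 3.
c: (5)·(2/5) + (-1)·(3/5) = 7/5.
d: (7)·(2/5) + (5)·(3/5) = 29/5.
The best pure response is d with expected payoff 29/5.

29/5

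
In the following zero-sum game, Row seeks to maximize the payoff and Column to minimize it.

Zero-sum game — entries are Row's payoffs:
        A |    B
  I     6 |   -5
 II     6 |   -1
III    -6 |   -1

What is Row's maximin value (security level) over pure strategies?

The worst-case payoff for each row is I: -5, II: -1, III: -6.
The best of these is -1.

-1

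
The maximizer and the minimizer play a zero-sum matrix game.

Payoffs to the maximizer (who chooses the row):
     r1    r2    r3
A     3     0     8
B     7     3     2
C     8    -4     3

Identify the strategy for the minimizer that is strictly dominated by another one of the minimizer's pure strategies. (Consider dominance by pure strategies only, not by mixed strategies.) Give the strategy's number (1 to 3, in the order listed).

1

The minimizer prefers columns that give the maximizer less. Compare r1 with r2: 0 < 3, 3 < 7, -4 < 8.
So r2 strictly dominates r1 for the minimizer; r1 is strictly dominated.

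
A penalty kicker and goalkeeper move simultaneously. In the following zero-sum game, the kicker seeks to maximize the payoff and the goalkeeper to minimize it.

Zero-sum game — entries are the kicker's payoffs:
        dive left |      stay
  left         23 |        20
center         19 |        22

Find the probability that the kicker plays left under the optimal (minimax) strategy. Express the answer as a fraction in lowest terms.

Row minima are 20 and 19, so the kicker's maximin is 20; column maxima are 23 and 22, so the goalkeeper's minimax is 22. These differ, so the equilibrium is in mixed strategies.
Let the kicker play left with probability p. The goalkeeper is indifferent when 23p + 19(1−p) = 20p + 22(1−p), giving p = 1/2.

1/2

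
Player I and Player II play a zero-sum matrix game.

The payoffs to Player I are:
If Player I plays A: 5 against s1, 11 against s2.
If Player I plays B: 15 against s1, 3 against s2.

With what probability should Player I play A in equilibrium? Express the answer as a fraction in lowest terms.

Row minima are 5 and 3, so Player I's maximin is 5; column maxima are 15 and 11, so Player II's minimax is 11. These differ, so the equilibrium is in mixed strategies.
Let Player I play A with probability p. Player II is indifferent when 5p + 15(1−p) = 11p + 3(1−p), giving p = 2/3.

2/3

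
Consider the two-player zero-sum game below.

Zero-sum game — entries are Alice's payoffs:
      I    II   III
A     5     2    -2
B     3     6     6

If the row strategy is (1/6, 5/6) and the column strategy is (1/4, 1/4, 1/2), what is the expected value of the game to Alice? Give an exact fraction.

9/2

Against (1/4, 1/4, 1/2), each row's expected payoff is A: 3/4; B: 21/4.
Taking the (1/6, 5/6)-weighted average: (1/6)·(3/4) + (5/6)·(21/4) = 9/2.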